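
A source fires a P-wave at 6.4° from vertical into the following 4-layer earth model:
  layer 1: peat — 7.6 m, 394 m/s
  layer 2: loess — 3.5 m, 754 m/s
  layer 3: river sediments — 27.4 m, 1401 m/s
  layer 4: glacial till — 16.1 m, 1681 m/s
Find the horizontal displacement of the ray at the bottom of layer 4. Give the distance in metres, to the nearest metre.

Apply Snell's law at each interface; in layer i the horizontal offset is hᵢ·tan θᵢ.
Layer 1: θ = 6.40°; offset = 7.6·tan 6.40° = 0.852 m.
Layer 2: sin θ = 754·sin 6.4°/394 = 0.2133, θ = 12.32°; offset = 3.5·tan 12.32° = 0.764 m.
Layer 3: sin θ = 1401·sin 6.4°/394 = 0.3964, θ = 23.35°; offset = 27.4·tan 23.35° = 11.829 m.
Layer 4: sin θ = 1681·sin 6.4°/394 = 0.4756, θ = 28.40°; offset = 16.1·tan 28.40° = 8.704 m.
Summing the layer offsets gives 22.150 m.

22 m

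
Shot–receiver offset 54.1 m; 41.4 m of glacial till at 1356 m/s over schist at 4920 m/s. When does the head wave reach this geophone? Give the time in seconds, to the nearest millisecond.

θ_c = arcsin(V₁/V₂) = arcsin(1356/4920) = 16.00°, cos θ_c = 0.9613.
Intercept time tᵢ = 2h cos θ_c / V₁ = 2·41.4·0.9613/1356 = 0.05870 s.
t = x/V₂ + tᵢ = 54.1/4920 + 0.05870 = 0.06969 s.

0.070 s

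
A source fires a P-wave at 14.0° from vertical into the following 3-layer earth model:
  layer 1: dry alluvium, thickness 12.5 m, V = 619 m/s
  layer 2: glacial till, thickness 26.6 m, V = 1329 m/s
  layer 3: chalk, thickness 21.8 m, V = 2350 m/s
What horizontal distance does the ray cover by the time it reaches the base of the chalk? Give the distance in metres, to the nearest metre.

70 m

Apply Snell's law at each interface; in layer i the horizontal offset is hᵢ·tan θᵢ.
Layer 1: θ = 14.00°; offset = 12.5·tan 14.00° = 3.117 m.
Layer 2: sin θ = 1329·sin 14.0°/619 = 0.5194, θ = 31.29°; offset = 26.6·tan 31.29° = 16.168 m.
Layer 3: sin θ = 2350·sin 14.0°/619 = 0.9184, θ = 66.70°; offset = 21.8·tan 66.70° = 50.618 m.
Σ offsets = 69.903 m.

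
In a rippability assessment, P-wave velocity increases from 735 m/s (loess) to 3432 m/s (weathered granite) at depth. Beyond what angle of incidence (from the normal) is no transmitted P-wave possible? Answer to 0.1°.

Critical incidence: sin θ_c = V₁/V₂ = 735/3432 = 0.2142.
θ_c = arcsin 0.2142 = 12.37°.

12.4°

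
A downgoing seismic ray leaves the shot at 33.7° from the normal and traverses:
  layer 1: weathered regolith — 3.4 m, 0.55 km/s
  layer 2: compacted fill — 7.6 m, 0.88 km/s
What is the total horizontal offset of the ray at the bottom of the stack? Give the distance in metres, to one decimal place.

Ray parameter p = sin 33.7° / 0.55 km/s = 1.0088e+00 s/km.
Layer 1: θ = 33.70°; offset = 3.4·tan 33.70° = 2.268 m.
Layer 2: sin θ = p·0.88 = 0.8878 → θ = 62.59°; offset = 7.6·tan 62.59° = 14.657 m.
Total horizontal offset = 16.924 m.

16.9 m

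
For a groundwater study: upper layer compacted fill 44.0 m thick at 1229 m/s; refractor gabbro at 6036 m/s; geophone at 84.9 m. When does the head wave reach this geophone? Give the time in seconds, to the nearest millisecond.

t = x/V₂ + 2h·√(V₂²−V₁²)/(V₁V₂).
√(V₂²−V₁²) = √(6036²−1229²) = 5909.6 m/s; delay term = 2·44.0·5909.6/(1229·6036) = 0.07010 s.
t = 84.9/6036 + 0.07010 = 0.08417 s.

0.084 s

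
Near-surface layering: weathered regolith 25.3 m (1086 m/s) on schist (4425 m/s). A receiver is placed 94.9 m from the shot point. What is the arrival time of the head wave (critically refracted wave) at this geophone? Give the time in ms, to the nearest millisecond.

67 ms

t = x/V₂ + 2h·√(V₂²−V₁²)/(V₁V₂).
√(V₂²−V₁²) = √(4425²−1086²) = 4289.7 m/s; delay term = 2·25.3·4289.7/(1086·4425) = 0.04517 s.
t = 94.9/4425 + 0.04517 = 0.06661 s.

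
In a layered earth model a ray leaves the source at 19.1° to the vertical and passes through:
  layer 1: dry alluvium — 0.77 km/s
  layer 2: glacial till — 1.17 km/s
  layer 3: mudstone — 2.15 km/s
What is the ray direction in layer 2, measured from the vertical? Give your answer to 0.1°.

Snell's law across each interface conserves sin θ / V, so sin θ_2 = V_2·sin θ₁/V₁.
sin θ_2 = 1.17 × sin 19.1° / 0.77 = 0.4972.
θ_2 = arcsin 0.4972 = 29.82°.

29.8°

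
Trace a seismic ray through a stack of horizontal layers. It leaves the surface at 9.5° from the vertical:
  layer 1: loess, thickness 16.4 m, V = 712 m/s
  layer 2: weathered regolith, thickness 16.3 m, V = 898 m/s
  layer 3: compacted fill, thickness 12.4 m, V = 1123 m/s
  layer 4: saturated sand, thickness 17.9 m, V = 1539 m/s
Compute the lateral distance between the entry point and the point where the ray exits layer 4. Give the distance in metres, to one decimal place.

16.4 m

p = sin θ₁/V₁ = sin 9.5°/712 = 2.3181e-04 s/m is conserved through the stack.
Layer 1: θ = 9.50°; offset = 16.4·tan 9.50° = 2.744 m.
Layer 2: sin θ = p·898 = 0.2082 → θ = 12.01°; offset = 16.3·tan 12.01° = 3.469 m.
Layer 3: sin θ = p·1123 = 0.2603 → θ = 15.09°; offset = 12.4·tan 15.09° = 3.343 m.
Layer 4: sin θ = p·1539 = 0.3568 → θ = 20.90°; offset = 17.9·tan 20.90° = 6.836 m.
Σ offsets = 16.392 m.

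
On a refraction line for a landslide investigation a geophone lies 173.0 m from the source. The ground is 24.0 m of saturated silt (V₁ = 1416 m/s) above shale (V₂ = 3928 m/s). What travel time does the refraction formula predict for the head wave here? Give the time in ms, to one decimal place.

t = x/V₂ + 2h·√(V₂²−V₁²)/(V₁V₂).
√(V₂²−V₁²) = √(3928²−1416²) = 3663.9 m/s; delay term = 2·24.0·3663.9/(1416·3928) = 0.03162 s.
t = 173.0/3928 + 0.03162 = 0.07566 s.

75.7 ms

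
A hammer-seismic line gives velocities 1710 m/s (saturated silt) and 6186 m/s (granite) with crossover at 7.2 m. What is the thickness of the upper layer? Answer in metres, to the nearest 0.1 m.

2.7 m

h = (x_cross/2)·√((V₂−V₁)/(V₂+V₁)).
(V₂−V₁)/(V₂+V₁) = (6186−1710)/(6186+1710) = 0.5669; √ = 0.7529.
h = (7.2/2)·0.7529 = 2.71 m.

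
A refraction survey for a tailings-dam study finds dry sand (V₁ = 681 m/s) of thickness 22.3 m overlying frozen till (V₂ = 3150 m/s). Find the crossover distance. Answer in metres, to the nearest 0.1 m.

θ_c = arcsin(681/3150) = 12.49°, so cos θ_c = 0.9764 and tᵢ = 2h cos θ_c/V₁ = 0.0639 s.
At crossover x/V₁ = x/V₂ + tᵢ ⇒ x = tᵢ/(1/V₁ − 1/V₂) = 0.06394/(1.4684e-03 − 3.1746e-04) = 55.56 m.

55.6 m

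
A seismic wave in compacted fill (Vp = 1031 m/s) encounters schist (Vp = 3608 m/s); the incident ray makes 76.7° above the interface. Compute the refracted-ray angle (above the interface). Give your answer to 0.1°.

Convert to the normal: θ₁ = 90° − 76.7° = 13.3°.
sin θ₁/V₁ = sin θ₂/V₂ ⇒ sin θ₂ = 3608·sin 13.3°/1031 = 3608·0.2300/1031 = 0.8051.
θ₂ = arcsin 0.8051 = 53.62° from the normal.
From the interface: 90° − 53.62° = 36.38°.

36.4°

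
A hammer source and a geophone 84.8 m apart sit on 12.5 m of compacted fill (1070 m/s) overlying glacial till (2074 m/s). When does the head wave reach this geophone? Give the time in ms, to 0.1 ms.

θ_c = arcsin(V₁/V₂) = arcsin(1070/2074) = 31.06°, cos θ_c = 0.8566.
Intercept time tᵢ = 2h cos θ_c / V₁ = 2·12.5·0.8566/1070 = 0.02002 s.
t = x/V₂ + tᵢ = 84.8/2074 + 0.02002 = 0.06090 s.

60.9 ms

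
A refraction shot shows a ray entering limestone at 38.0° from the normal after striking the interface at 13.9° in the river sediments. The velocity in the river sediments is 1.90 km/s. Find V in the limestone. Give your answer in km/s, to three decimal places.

4.869 km/s

Snell's law: sin 13.9°/V₁ = sin 38.0°/V₂.
V₂ = V₁·sin 38.0°/sin 13.9° = 1.90 × 2.5628 = 4.869 km/s.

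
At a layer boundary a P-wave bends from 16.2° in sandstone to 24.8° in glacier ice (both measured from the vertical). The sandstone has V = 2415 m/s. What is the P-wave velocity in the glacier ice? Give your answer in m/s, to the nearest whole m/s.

sin 16.2° = 0.2790; sin 24.8° = 0.4195.
V₂ = V₁·(sin θ₂/sin θ₁) = 2415·(0.4195/0.2790) = 3630.86 m/s.

3631 m/s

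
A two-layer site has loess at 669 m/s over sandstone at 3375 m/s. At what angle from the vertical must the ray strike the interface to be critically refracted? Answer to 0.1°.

At critical incidence the refracted ray runs along the interface (θ₂ = 90°), so sin θ_c = V₁/V₂.
θ_c = arcsin(669/3375) = arcsin 0.1982 = 11.43°.

11.4°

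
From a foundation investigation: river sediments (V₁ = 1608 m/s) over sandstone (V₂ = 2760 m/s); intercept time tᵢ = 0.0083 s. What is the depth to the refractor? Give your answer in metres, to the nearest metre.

8 m

θ_c = arcsin(1608/2760) = 35.63°; cos θ_c = 0.8128.
tᵢ = 2h cos θ_c/V₁ ⇒ h = tᵢ·V₁/(2 cos θ_c) = 0.0083·1608/(2·0.8128) = 8.21 m.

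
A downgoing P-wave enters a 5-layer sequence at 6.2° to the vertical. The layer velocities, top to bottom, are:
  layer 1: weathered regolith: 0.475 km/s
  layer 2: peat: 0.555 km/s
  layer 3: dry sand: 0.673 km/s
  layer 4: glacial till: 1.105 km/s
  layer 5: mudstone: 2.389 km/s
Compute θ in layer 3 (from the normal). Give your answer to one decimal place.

Ray parameter p = sin 6.2° / 0.475 = 2.2737e-01 s/km.
sin θ_3 = p·V_3 = 2.2737e-01 × 0.673 = 0.1530.
θ_3 = arcsin 0.1530 = 8.80°.

8.8°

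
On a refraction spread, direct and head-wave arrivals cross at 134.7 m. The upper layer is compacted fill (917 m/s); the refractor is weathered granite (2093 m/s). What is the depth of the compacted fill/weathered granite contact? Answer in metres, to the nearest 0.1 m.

42.1 m

h = (x_cross/2)·√((V₂−V₁)/(V₂+V₁)).
(V₂−V₁)/(V₂+V₁) = (2093−917)/(2093+917) = 0.3907; √ = 0.6251.
h = (134.7/2)·0.6251 = 42.10 m.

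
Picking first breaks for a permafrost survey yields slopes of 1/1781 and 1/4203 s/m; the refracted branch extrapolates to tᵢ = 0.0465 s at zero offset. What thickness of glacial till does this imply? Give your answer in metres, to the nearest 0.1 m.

45.7 m

θ_c = arcsin(1781/4203) = 25.07°; cos θ_c = 0.9058.
tᵢ = 2h cos θ_c/V₁ ⇒ h = tᵢ·V₁/(2 cos θ_c) = 0.0465·1781/(2·0.9058) = 45.72 m.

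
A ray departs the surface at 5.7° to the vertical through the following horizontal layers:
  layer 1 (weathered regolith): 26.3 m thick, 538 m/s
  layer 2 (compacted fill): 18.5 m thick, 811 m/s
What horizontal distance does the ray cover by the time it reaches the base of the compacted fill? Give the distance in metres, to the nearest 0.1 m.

5.4 m

Ray parameter p = sin 5.7° / 538 m/s = 1.8461e-04 s/m.
Layer 1: θ = 5.70°; offset = 26.3·tan 5.70° = 2.625 m.
Layer 2: sin θ = p·811 = 0.1497 → θ = 8.61°; offset = 18.5·tan 8.61° = 2.801 m.
Summing the layer offsets gives 5.426 m.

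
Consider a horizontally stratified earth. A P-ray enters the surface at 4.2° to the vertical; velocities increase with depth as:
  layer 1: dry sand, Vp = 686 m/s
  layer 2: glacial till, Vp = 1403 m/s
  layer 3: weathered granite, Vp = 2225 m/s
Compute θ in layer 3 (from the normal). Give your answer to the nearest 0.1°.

13.7°

Snell's law across each interface conserves sin θ / V, so sin θ_3 = V_3·sin θ₁/V₁.
sin θ_3 = 2225 × sin 4.2° / 686 = 0.2375.
θ_3 = 13.74° from the vertical.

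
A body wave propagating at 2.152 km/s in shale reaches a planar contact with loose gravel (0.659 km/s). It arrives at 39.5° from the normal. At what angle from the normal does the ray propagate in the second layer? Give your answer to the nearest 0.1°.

sin θ₁/V₁ = sin θ₂/V₂ ⇒ sin θ₂ = 0.659·sin 39.5°/2.152 = 0.659·0.6361/2.152 = 0.1948.
θ₂ = arcsin 0.1948 = 11.23° from the normal.

11.2°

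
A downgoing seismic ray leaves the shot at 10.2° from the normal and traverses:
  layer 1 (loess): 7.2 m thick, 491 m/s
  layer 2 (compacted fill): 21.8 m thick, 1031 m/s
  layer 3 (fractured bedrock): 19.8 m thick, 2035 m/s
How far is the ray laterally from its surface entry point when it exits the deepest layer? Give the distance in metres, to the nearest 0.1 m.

31.4 m

Apply Snell's law at each interface; in layer i the horizontal offset is hᵢ·tan θᵢ.
Layer 1: θ = 10.20°; offset = 7.2·tan 10.20° = 1.295 m.
Layer 2: sin θ = 1031·sin 10.2°/491 = 0.3718, θ = 21.83°; offset = 21.8·tan 21.83° = 8.732 m.
Layer 3: sin θ = 2035·sin 10.2°/491 = 0.7339, θ = 47.22°; offset = 19.8·tan 47.22° = 21.396 m.
Σ offsets = 31.423 m.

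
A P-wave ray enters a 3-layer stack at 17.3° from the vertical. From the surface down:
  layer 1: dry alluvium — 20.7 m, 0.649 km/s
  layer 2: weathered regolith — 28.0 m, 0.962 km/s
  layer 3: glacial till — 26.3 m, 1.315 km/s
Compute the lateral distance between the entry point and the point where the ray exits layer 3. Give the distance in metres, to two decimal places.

40.05 m

Apply Snell's law at each interface; in layer i the horizontal offset is hᵢ·tan θᵢ.
Layer 1: θ = 17.30°; offset = 20.7·tan 17.30° = 6.4473 m.
Layer 2: sin θ = 0.962·sin 17.3°/0.649 = 0.4408, θ = 26.15°; offset = 28.0·tan 26.15° = 13.7501 m.
Layer 3: sin θ = 1.315·sin 17.3°/0.649 = 0.6025, θ = 37.05°; offset = 26.3·tan 37.05° = 19.8559 m.
Total horizontal offset = 40.0533 m.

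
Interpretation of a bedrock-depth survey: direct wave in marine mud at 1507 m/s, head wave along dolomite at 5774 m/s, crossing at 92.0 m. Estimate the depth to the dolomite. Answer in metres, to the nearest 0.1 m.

h = (x_cross/2)·√((V₂−V₁)/(V₂+V₁)).
(V₂−V₁)/(V₂+V₁) = (5774−1507)/(5774+1507) = 0.5860; √ = 0.7655.
h = (92.0/2)·0.7655 = 35.21 m.

35.2 m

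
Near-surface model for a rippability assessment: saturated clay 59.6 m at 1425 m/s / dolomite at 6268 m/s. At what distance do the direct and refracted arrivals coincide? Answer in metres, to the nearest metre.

150 m

x_cross = 2h·√((V₂+V₁)/(V₂−V₁)).
(V₂+V₁)/(V₂−V₁) = (6268+1425)/(6268−1425) = 1.5885; √ = 1.2603.
x_cross = 2·59.6·1.2603 = 150.23 m.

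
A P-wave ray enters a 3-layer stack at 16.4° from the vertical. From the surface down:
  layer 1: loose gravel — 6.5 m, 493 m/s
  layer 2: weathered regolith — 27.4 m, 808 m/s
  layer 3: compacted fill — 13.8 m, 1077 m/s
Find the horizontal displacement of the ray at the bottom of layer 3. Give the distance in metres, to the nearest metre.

27 m

Apply Snell's law at each interface; in layer i the horizontal offset is hᵢ·tan θᵢ.
Layer 1: θ = 16.40°; offset = 6.5·tan 16.40° = 1.913 m.
Layer 2: sin θ = 808·sin 16.4°/493 = 0.4627, θ = 27.56°; offset = 27.4·tan 27.56° = 14.303 m.
Layer 3: sin θ = 1077·sin 16.4°/493 = 0.6168, θ = 38.08°; offset = 13.8·tan 38.08° = 10.814 m.
Total horizontal offset = 27.030 m.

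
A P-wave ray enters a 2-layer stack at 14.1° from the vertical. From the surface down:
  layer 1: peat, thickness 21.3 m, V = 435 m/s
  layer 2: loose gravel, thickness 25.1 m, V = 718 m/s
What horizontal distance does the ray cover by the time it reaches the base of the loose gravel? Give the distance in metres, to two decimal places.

Ray parameter p = sin 14.1° / 435 m/s = 5.6003e-04 s/m.
Layer 1: θ = 14.10°; offset = 21.3·tan 14.10° = 5.3502 m.
Layer 2: sin θ = p·718 = 0.4021 → θ = 23.71°; offset = 25.1·tan 23.71° = 11.0233 m.
Σ offsets = 16.3735 m.

16.37 m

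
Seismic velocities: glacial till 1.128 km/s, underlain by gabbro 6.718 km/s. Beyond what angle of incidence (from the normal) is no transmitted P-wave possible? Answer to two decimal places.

9.67°

At critical incidence the refracted ray runs along the interface (θ₂ = 90°), so sin θ_c = V₁/V₂.
θ_c = arcsin(1.128/6.718) = arcsin 0.1679 = 9.67°.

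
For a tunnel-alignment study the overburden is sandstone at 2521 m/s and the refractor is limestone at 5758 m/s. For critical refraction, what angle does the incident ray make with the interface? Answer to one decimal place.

Critical incidence: sin θ_c = V₁/V₂ = 2521/5758 = 0.4378.
θ_c = arcsin 0.4378 = 25.97°.
Measured from the interface: 90° − 25.97° = 64.03°.

64.0°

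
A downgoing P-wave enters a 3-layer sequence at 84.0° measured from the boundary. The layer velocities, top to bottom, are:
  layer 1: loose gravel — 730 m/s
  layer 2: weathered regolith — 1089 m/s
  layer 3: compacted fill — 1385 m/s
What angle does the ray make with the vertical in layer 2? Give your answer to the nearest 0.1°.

From the normal: θ₁ = 90° − 84.0° = 6.0°.
Ray parameter p = sin 6.0° / 730 = 1.4319e-04 s/m.
sin θ_2 = p·V_2 = 1.4319e-04 × 1089 = 0.1559.
θ_2 = arcsin 0.1559 = 8.97°.

9.0°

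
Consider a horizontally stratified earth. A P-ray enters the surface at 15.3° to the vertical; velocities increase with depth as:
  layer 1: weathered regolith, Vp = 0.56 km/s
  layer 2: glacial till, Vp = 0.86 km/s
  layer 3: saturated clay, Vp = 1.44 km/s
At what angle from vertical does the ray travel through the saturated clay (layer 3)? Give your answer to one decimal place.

Ray parameter p = sin 15.3° / 0.56 = 4.7120e-01 s/km.
sin θ_3 = p·V_3 = 4.7120e-01 × 1.44 = 0.6785.
θ_3 = arcsin 0.6785 = 42.73°.

42.7°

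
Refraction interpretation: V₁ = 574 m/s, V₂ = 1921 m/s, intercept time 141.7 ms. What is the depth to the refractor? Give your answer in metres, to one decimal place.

42.6 m

θ_c = arcsin(574/1921) = 17.39°; cos θ_c = 0.9543.
tᵢ = 2h cos θ_c/V₁ ⇒ h = tᵢ·V₁/(2 cos θ_c) = 0.1417·574/(2·0.9543) = 42.61 m.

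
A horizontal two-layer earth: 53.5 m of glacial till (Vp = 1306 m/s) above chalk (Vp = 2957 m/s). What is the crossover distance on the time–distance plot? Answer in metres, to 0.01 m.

171.94 m

x_cross = 2h·√((V₂+V₁)/(V₂−V₁)).
(V₂+V₁)/(V₂−V₁) = (2957+1306)/(2957−1306) = 2.5821; √ = 1.6069.
x_cross = 2·53.5·1.6069 = 171.94 m.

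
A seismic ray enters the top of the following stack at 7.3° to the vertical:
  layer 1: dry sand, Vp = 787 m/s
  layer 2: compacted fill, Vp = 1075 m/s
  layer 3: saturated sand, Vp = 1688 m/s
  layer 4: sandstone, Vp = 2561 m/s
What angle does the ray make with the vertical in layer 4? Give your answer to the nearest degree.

Snell's law across each interface conserves sin θ / V, so sin θ_4 = V_4·sin θ₁/V₁.
sin θ_4 = 2561 × sin 7.3° / 787 = 0.4135.
θ_4 = 24.42° from the vertical.

24°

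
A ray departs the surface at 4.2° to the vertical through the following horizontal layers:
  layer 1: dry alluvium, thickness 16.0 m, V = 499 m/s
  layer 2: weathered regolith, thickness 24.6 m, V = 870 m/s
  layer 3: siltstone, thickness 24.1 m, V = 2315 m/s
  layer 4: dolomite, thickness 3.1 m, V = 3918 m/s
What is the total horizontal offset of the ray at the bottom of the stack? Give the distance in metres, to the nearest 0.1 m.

15.2 m

Apply Snell's law at each interface; in layer i the horizontal offset is hᵢ·tan θᵢ.
Layer 1: θ = 4.20°; offset = 16.0·tan 4.20° = 1.175 m.
Layer 2: sin θ = 870·sin 4.2°/499 = 0.1277, θ = 7.34°; offset = 24.6·tan 7.34° = 3.167 m.
Layer 3: sin θ = 2315·sin 4.2°/499 = 0.3398, θ = 19.86°; offset = 24.1·tan 19.86° = 8.706 m.
Layer 4: sin θ = 3918·sin 4.2°/499 = 0.5750, θ = 35.10°; offset = 3.1·tan 35.10° = 2.179 m.
Total horizontal offset = 15.227 m.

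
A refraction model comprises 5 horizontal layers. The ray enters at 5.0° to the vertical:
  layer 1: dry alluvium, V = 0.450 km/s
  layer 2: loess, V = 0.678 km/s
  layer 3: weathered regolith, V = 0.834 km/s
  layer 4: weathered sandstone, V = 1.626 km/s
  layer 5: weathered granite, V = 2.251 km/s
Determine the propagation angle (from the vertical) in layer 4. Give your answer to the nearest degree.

Ray parameter p = sin 5.0° / 0.450 = 1.9368e-01 s/km.
sin θ_4 = p·V_4 = 1.9368e-01 × 1.626 = 0.3149.
θ_4 = 18.36° from the vertical.

18°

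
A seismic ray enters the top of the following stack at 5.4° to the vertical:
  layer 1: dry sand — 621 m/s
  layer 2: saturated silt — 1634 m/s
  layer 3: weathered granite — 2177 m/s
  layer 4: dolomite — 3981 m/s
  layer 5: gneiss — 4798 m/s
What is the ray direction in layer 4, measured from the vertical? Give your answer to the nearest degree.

37°

Ray parameter p = sin 5.4° / 621 = 1.5154e-04 s/m.
sin θ_4 = p·V_4 = 1.5154e-04 × 3981 = 0.6033.
θ_4 = 37.11° from the vertical.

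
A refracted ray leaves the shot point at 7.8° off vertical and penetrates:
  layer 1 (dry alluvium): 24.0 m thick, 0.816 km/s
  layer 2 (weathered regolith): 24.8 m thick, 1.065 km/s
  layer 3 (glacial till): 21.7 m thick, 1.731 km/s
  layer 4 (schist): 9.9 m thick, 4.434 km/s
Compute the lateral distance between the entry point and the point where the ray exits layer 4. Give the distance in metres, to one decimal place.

p = sin θ₁/V₁ = sin 7.8°/0.816 = 1.6632e-01 s/km is conserved through the stack.
Layer 1: θ = 7.80°; offset = 24.0·tan 7.80° = 3.288 m.
Layer 2: sin θ = p·1.065 = 0.1771 → θ = 10.20°; offset = 24.8·tan 10.20° = 4.463 m.
Layer 3: sin θ = p·1.731 = 0.2879 → θ = 16.73°; offset = 21.7·tan 16.73° = 6.524 m.
Layer 4: sin θ = p·4.434 = 0.7375 → θ = 47.52°; offset = 9.9·tan 47.52° = 10.810 m.
Summing the layer offsets gives 25.084 m.

25.1 m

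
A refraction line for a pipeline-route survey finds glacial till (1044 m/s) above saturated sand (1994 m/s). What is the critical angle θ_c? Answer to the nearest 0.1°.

31.6°

Critical incidence: sin θ_c = V₁/V₂ = 1044/1994 = 0.5236.
θ_c = arcsin 0.5236 = 31.57°.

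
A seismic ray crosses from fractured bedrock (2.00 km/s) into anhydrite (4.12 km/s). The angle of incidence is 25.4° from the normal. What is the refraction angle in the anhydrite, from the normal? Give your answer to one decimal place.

62.1°

Snell's law: sin θ₂ = (V₂/V₁)·sin θ₁ = (4.12/2.00)·sin 25.4° = 0.8836.
θ₂ = arcsin 0.8836 = 62.08° from the normal.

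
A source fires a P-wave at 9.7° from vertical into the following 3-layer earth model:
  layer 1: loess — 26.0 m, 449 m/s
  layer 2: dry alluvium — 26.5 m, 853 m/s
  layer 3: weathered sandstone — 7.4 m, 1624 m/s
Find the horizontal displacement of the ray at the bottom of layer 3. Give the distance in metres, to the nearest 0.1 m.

19.1 m

Apply Snell's law at each interface; in layer i the horizontal offset is hᵢ·tan θᵢ.
Layer 1: θ = 9.70°; offset = 26.0·tan 9.70° = 4.444 m.
Layer 2: sin θ = 853·sin 9.7°/449 = 0.3201, θ = 18.67°; offset = 26.5·tan 18.67° = 8.954 m.
Layer 3: sin θ = 1624·sin 9.7°/449 = 0.6094, θ = 37.55°; offset = 7.4·tan 37.55° = 5.688 m.
Total horizontal offset = 19.086 m.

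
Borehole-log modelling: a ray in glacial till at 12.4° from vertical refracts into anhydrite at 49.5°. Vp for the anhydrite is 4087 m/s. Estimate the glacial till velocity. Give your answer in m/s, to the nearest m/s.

1154 m/s

Snell's law: sin 12.4°/V₁ = sin 49.5°/V₂.
V₁ = V₂·sin 12.4°/sin 49.5° = 4087 × 0.2824 = 1154.15 m/s.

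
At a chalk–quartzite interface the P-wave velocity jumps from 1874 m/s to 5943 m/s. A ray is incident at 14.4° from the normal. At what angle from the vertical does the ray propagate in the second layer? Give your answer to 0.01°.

52.06°

sin θ₁/V₁ = sin θ₂/V₂ ⇒ sin θ₂ = 5943·sin 14.4°/1874 = 5943·0.2487/1874 = 0.7887.
θ₂ = arcsin 0.7887 = 52.06° from the normal.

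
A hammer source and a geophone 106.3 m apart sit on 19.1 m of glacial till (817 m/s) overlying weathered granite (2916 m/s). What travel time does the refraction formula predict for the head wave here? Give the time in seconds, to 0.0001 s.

t = x/V₂ + 2h·√(V₂²−V₁²)/(V₁V₂).
√(V₂²−V₁²) = √(2916²−817²) = 2799.2 m/s; delay term = 2·19.1·2799.2/(817·2916) = 0.04488 s.
t = 106.3/2916 + 0.04488 = 0.08134 s.

0.0813 s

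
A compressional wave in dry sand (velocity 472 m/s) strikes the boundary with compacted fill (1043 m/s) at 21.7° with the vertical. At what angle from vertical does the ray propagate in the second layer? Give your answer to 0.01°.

Snell's law: sin θ₂ = (V₂/V₁)·sin θ₁ = (1043/472)·sin 21.7° = 0.8170.
θ₂ = sin⁻¹(0.8170) = 54.79° (from vertical).

54.79°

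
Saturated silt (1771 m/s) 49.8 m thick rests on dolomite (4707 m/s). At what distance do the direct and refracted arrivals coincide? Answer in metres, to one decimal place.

θ_c = arcsin(1771/4707) = 22.10°, so cos θ_c = 0.9265 and tᵢ = 2h cos θ_c/V₁ = 0.0521 s.
At crossover x/V₁ = x/V₂ + tᵢ ⇒ x = tᵢ/(1/V₁ − 1/V₂) = 0.05211/(5.6465e-04 − 2.1245e-04) = 147.95 m.

147.9 m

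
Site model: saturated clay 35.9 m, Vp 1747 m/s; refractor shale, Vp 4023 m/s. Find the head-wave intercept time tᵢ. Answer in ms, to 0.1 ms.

37.0 ms

tᵢ = 2h·√(V₂²−V₁²)/(V₁V₂).
√(V₂²−V₁²) = √(4023²−1747²) = 3623.9 m/s.
tᵢ = 2·35.9·3623.9/(1747·4023) = 0.03702 s.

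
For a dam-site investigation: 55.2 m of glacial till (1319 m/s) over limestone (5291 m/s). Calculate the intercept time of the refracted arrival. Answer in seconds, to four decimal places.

0.0811 s

θ_c = arcsin(V₁/V₂) = arcsin(1319/5291) = 14.44°; cos θ_c = 0.9684.
tᵢ = 2h·cos θ_c / V₁ = 2·55.2·0.9684 / 1319 = 0.08106 s.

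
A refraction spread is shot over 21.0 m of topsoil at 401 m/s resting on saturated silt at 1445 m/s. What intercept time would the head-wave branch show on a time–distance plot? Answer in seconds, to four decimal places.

0.1006 s

tᵢ = 2h·√(V₂²−V₁²)/(V₁V₂).
√(V₂²−V₁²) = √(1445²−401²) = 1388.2 m/s.
tᵢ = 2·21.0·1388.2/(401·1445) = 0.10062 s.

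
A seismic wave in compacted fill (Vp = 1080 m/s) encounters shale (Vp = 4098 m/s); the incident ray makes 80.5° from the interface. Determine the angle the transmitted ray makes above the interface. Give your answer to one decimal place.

51.2°

Convert to the normal: θ₁ = 90° − 80.5° = 9.5°.
Snell's law: sin θ₂ = (V₂/V₁)·sin θ₁ = (4098/1080)·sin 9.5° = 0.6263.
θ₂ = sin⁻¹(0.6263) = 38.78° (from vertical).
From the interface: 90° − 38.78° = 51.22°.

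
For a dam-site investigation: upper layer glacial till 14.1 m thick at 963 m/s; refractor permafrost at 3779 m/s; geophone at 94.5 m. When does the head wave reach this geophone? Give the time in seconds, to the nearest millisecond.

0.053 s

t = x/V₂ + 2h·√(V₂²−V₁²)/(V₁V₂).
√(V₂²−V₁²) = √(3779²−963²) = 3654.2 m/s; delay term = 2·14.1·3654.2/(963·3779) = 0.02832 s.
t = 94.5/3779 + 0.02832 = 0.05332 s.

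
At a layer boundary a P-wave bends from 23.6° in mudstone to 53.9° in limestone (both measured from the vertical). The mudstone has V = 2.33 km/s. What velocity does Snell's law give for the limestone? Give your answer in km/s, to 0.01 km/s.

4.70 km/s

sin 23.6° = 0.4003; sin 53.9° = 0.8080.
V₂ = V₁·(sin θ₂/sin θ₁) = 2.33·(0.8080/0.4003) = 4.70 km/s.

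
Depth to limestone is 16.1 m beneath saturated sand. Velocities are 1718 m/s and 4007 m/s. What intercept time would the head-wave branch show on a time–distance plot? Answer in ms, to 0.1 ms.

θ_c = arcsin(V₁/V₂) = arcsin(1718/4007) = 25.39°; cos θ_c = 0.9034.
tᵢ = 2h·cos θ_c / V₁ = 2·16.1·0.9034 / 1718 = 0.01693 s.

16.9 ms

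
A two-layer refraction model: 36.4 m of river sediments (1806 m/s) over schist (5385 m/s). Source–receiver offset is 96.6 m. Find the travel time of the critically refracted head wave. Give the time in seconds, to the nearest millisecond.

0.056 s

t = x/V₂ + 2h·√(V₂²−V₁²)/(V₁V₂).
√(V₂²−V₁²) = √(5385²−1806²) = 5073.1 m/s; delay term = 2·36.4·5073.1/(1806·5385) = 0.03798 s.
t = 96.6/5385 + 0.03798 = 0.05591 s.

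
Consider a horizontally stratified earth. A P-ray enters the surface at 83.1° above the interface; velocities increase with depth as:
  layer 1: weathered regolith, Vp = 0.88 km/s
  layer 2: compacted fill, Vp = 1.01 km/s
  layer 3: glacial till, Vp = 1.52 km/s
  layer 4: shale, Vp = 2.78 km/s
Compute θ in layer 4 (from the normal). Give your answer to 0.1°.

From the normal: θ₁ = 90° − 83.1° = 6.9°.
Ray parameter p = sin 6.9° / 0.88 = 1.3652e-01 s/km.
sin θ_4 = p·V_4 = 1.3652e-01 × 2.78 = 0.3795.
θ_4 = 22.30° from the vertical.

22.3°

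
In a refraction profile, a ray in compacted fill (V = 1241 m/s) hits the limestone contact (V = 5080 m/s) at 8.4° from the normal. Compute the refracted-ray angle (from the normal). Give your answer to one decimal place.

36.7°

sin θ₁/V₁ = sin θ₂/V₂ ⇒ sin θ₂ = 5080·sin 8.4°/1241 = 5080·0.1461/1241 = 0.5980.
θ₂ = arcsin 0.5980 = 36.73° from the normal.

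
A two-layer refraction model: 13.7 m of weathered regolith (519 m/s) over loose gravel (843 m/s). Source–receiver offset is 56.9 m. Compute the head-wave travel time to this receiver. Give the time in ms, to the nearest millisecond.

109 ms

t = x/V₂ + 2h·√(V₂²−V₁²)/(V₁V₂).
√(V₂²−V₁²) = √(843²−519²) = 664.3 m/s; delay term = 2·13.7·664.3/(519·843) = 0.04160 s.
t = 56.9/843 + 0.04160 = 0.10910 s.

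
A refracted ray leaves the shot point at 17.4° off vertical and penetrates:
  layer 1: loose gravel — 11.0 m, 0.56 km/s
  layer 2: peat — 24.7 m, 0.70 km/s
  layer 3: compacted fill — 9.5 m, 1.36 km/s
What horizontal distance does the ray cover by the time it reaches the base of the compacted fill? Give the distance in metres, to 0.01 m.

p = sin θ₁/V₁ = sin 17.4°/0.56 = 5.3400e-01 s/km is conserved through the stack.
Layer 1: θ = 17.40°; offset = 11.0·tan 17.40° = 3.4472 m.
Layer 2: sin θ = p·0.70 = 0.3738 → θ = 21.95°; offset = 24.7·tan 21.95° = 9.9545 m.
Layer 3: sin θ = p·1.36 = 0.7262 → θ = 46.57°; offset = 9.5·tan 46.57° = 10.0362 m.
Summing the layer offsets gives 23.4379 m.

23.44 m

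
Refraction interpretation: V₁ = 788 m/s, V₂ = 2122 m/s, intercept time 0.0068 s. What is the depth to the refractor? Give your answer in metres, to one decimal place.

2.9 m

θ_c = arcsin(788/2122) = 21.80°; cos θ_c = 0.9285.
tᵢ = 2h cos θ_c/V₁ ⇒ h = tᵢ·V₁/(2 cos θ_c) = 0.0068·788/(2·0.9285) = 2.89 m.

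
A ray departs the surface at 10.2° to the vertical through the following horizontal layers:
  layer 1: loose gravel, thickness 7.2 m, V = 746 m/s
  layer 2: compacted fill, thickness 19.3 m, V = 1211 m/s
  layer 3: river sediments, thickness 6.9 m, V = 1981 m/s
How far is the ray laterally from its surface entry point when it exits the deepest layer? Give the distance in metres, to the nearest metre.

11 m

p = sin θ₁/V₁ = sin 10.2°/746 = 2.3738e-04 s/m is conserved through the stack.
Layer 1: θ = 10.20°; offset = 7.2·tan 10.20° = 1.295 m.
Layer 2: sin θ = p·1211 = 0.2875 → θ = 16.71°; offset = 19.3·tan 16.71° = 5.793 m.
Layer 3: sin θ = p·1981 = 0.4702 → θ = 28.05°; offset = 6.9·tan 28.05° = 3.677 m.
Summing the layer offsets gives 10.765 m.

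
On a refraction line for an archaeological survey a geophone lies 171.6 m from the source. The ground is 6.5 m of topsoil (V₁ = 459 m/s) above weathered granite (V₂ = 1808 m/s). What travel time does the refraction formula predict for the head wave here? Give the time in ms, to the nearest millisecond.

122 ms

θ_c = arcsin(V₁/V₂) = arcsin(459/1808) = 14.71°, cos θ_c = 0.9672.
Intercept time tᵢ = 2h cos θ_c / V₁ = 2·6.5·0.9672/459 = 0.02739 s.
t = x/V₂ + tᵢ = 171.6/1808 + 0.02739 = 0.12231 s.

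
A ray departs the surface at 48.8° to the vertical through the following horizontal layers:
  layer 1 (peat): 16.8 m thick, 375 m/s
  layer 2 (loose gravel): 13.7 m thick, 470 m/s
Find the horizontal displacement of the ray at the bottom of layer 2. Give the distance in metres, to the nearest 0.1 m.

58.0 m

Apply Snell's law at each interface; in layer i the horizontal offset is hᵢ·tan θᵢ.
Layer 1: θ = 48.80°; offset = 16.8·tan 48.80° = 19.190 m.
Layer 2: sin θ = 470·sin 48.8°/375 = 0.9430, θ = 70.57°; offset = 13.7·tan 70.57° = 38.830 m.
Summing the layer offsets gives 58.021 m.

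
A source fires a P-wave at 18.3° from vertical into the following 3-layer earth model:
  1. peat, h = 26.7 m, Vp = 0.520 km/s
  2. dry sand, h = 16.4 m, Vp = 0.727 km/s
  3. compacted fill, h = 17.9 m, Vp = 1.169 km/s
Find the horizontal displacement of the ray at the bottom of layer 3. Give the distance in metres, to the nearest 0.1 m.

Apply Snell's law at each interface; in layer i the horizontal offset is hᵢ·tan θᵢ.
Layer 1: θ = 18.30°; offset = 26.7·tan 18.30° = 8.830 m.
Layer 2: sin θ = 0.727·sin 18.3°/0.520 = 0.4390, θ = 26.04°; offset = 16.4·tan 26.04° = 8.013 m.
Layer 3: sin θ = 1.169·sin 18.3°/0.520 = 0.7059, θ = 44.90°; offset = 17.9·tan 44.90° = 17.838 m.
Total horizontal offset = 34.681 m.

34.7 m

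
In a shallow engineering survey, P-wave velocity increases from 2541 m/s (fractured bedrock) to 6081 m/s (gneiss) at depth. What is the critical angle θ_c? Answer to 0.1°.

Critical incidence: sin θ_c = V₁/V₂ = 2541/6081 = 0.4179.
θ_c = arcsin 0.4179 = 24.70°.

24.7°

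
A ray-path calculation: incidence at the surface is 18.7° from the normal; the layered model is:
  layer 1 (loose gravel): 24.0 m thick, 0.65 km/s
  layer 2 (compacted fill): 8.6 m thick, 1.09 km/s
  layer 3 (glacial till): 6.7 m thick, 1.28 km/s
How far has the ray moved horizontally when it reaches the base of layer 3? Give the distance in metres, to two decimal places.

p = sin θ₁/V₁ = sin 18.7°/0.65 = 4.9325e-01 s/km is conserved through the stack.
Layer 1: θ = 18.70°; offset = 24.0·tan 18.70° = 8.1236 m.
Layer 2: sin θ = p·1.09 = 0.5376 → θ = 32.52°; offset = 8.6·tan 32.52° = 5.4837 m.
Layer 3: sin θ = p·1.28 = 0.6314 → θ = 39.15°; offset = 6.7·tan 39.15° = 5.4548 m.
Total horizontal offset = 19.0621 m.

19.06 m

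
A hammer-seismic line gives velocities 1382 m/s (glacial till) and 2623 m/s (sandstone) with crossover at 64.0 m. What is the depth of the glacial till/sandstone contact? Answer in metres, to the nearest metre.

18 m

h = (x_cross/2)·√((V₂−V₁)/(V₂+V₁)).
(V₂−V₁)/(V₂+V₁) = (2623−1382)/(2623+1382) = 0.3099; √ = 0.5567.
h = (64.0/2)·0.5567 = 17.81 m.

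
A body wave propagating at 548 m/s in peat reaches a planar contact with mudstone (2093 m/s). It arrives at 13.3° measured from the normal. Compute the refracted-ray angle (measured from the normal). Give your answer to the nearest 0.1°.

Snell's law: sin θ₂ = (V₂/V₁)·sin θ₁ = (2093/548)·sin 13.3° = 0.8786.
θ₂ = arcsin 0.8786 = 61.48° from the normal.

61.5°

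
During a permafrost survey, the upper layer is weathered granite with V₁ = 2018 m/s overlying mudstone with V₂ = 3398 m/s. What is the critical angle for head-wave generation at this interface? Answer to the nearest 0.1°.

At critical incidence the refracted ray runs along the interface (θ₂ = 90°), so sin θ_c = V₁/V₂.
θ_c = arcsin(2018/3398) = arcsin 0.5939 = 36.43°.

36.4°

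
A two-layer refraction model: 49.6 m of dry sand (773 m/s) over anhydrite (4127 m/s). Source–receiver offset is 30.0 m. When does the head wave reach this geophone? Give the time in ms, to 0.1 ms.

133.3 ms

θ_c = arcsin(V₁/V₂) = arcsin(773/4127) = 10.80°, cos θ_c = 0.9823.
Intercept time tᵢ = 2h cos θ_c / V₁ = 2·49.6·0.9823/773 = 0.12606 s.
t = x/V₂ + tᵢ = 30.0/4127 + 0.12606 = 0.13333 s.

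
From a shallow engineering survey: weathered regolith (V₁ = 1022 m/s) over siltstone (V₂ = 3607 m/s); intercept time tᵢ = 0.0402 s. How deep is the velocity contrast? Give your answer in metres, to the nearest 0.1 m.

h = tᵢ·V₁·V₂ / (2·√(V₂²−V₁²)).
√(V₂²−V₁²) = √(3607² − 1022²) = 3459.2 m/s.
h = 0.0402 s × 1022 × 3607 / (2 × 3459.2) = 21.42 m.

21.4 m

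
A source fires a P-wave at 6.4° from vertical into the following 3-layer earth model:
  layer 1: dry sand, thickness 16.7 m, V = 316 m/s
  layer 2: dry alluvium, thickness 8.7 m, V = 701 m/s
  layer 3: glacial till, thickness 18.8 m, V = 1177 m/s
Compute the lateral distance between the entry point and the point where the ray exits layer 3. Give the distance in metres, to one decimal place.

12.7 m

Apply Snell's law at each interface; in layer i the horizontal offset is hᵢ·tan θᵢ.
Layer 1: θ = 6.40°; offset = 16.7·tan 6.40° = 1.873 m.
Layer 2: sin θ = 701·sin 6.4°/316 = 0.2473, θ = 14.32°; offset = 8.7·tan 14.32° = 2.220 m.
Layer 3: sin θ = 1177·sin 6.4°/316 = 0.4152, θ = 24.53°; offset = 18.8·tan 24.53° = 8.580 m.
Σ offsets = 12.673 m.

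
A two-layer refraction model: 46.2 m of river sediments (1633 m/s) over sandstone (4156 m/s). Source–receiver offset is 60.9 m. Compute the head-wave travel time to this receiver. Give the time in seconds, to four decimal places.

0.0667 s

t = x/V₂ + 2h·√(V₂²−V₁²)/(V₁V₂).
√(V₂²−V₁²) = √(4156²−1633²) = 3821.7 m/s; delay term = 2·46.2·3821.7/(1633·4156) = 0.05203 s.
t = 60.9/4156 + 0.05203 = 0.06669 s.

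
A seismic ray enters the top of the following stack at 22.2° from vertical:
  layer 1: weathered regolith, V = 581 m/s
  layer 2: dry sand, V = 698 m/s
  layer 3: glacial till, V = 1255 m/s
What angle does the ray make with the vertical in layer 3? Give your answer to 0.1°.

Ray parameter p = sin 22.2° / 581 = 6.5033e-04 s/m.
sin θ_3 = p·V_3 = 6.5033e-04 × 1255 = 0.8162.
θ_3 = arcsin 0.8162 = 54.70°.

54.7°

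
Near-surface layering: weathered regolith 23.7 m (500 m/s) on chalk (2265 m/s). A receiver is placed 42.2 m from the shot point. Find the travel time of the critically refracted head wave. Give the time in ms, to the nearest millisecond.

111 ms

θ_c = arcsin(V₁/V₂) = arcsin(500/2265) = 12.75°, cos θ_c = 0.9753.
Intercept time tᵢ = 2h cos θ_c / V₁ = 2·23.7·0.9753/500 = 0.09246 s.
t = x/V₂ + tᵢ = 42.2/2265 + 0.09246 = 0.11109 s.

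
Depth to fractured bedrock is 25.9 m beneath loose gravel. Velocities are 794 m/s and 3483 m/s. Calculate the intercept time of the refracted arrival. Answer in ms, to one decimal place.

tᵢ = 2h·√(V₂²−V₁²)/(V₁V₂).
√(V₂²−V₁²) = √(3483²−794²) = 3391.3 m/s.
tᵢ = 2·25.9·3391.3/(794·3483) = 0.06352 s.

63.5 ms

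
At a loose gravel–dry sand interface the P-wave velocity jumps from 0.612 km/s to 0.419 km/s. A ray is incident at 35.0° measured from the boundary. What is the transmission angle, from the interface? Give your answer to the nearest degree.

Angle from the normal: 90° − 35.0° = 55.0°.
Snell's law: sin θ₂ = (V₂/V₁)·sin θ₁ = (0.419/0.612)·sin 55.0° = 0.5608.
θ₂ = arcsin 0.5608 = 34.11° from the normal.
From the interface: 90° − 34.11° = 55.89°.

56°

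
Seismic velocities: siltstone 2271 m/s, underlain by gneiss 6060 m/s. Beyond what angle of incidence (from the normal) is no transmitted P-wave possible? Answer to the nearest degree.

22°

Critical incidence: sin θ_c = V₁/V₂ = 2271/6060 = 0.3748.
θ_c = arcsin 0.3748 = 22.01°.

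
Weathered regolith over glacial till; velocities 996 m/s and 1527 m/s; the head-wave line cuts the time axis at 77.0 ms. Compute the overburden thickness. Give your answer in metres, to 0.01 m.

θ_c = arcsin(996/1527) = 40.71°; cos θ_c = 0.7580.
tᵢ = 2h cos θ_c/V₁ ⇒ h = tᵢ·V₁/(2 cos θ_c) = 0.077·996/(2·0.7580) = 50.59 m.

50.59 m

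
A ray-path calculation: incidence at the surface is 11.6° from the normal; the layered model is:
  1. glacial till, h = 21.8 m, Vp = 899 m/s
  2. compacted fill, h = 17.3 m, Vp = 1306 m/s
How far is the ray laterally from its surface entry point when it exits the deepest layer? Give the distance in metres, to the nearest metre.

Apply Snell's law at each interface; in layer i the horizontal offset is hᵢ·tan θᵢ.
Layer 1: θ = 11.60°; offset = 21.8·tan 11.60° = 4.475 m.
Layer 2: sin θ = 1306·sin 11.6°/899 = 0.2921, θ = 16.98°; offset = 17.3·tan 16.98° = 5.284 m.
Total horizontal offset = 9.759 m.

10 m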